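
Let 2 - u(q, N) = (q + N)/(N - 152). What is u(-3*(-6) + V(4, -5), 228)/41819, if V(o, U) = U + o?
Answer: -3/102524 ≈ -2.9261e-5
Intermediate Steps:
u(q, N) = 2 - (N + q)/(-152 + N) (u(q, N) = 2 - (q + N)/(N - 152) = 2 - (N + q)/(-152 + N))
u(-3*(-6) + V(4, -5), 228)/41819 = ((-304 + 228 - (-3*(-6) + (-5 + 4)))/(-152 + 228))/41819 = ((-304 + 228 - (18 - 1))/76)*(1/41819) = ((-304 + 228 - 1*17)/76)*(1/41819) = ((-304 + 228 - 17)/76)*(1/41819) = ((1/76)*(-93))*(1/41819) = -93/76*1/41819 = -3/102524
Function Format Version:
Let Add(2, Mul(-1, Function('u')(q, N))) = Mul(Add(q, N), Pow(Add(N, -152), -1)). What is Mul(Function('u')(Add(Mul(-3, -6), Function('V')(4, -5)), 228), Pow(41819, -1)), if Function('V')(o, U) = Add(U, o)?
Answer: Rational(-3, 102524) ≈ -2.9261e-5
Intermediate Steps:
Function('u')(q, N) = Add(2, Mul(-1, Pow(Add(-152, N), -1), Add(N, q))) (Function('u')(q, N) = Add(2, Mul(-1, Mul(Add(q, N), Pow(Add(N, -152), -1)))) = Add(2, Mul(-1, Mul(Add(N, q), Pow(Add(-152, N), -1)))) = Add(2, Mul(-1, Mul(Pow(Add(-152, N), -1), Add(N, q)))) = Add(2, Mul(-1, Pow(Add(-152, N), -1), Add(N, q))))
Mul(Function('u')(Add(Mul(-3, -6), Function('V')(4, -5)), 228), Pow(41819, -1)) = Mul(Mul(Pow(Add(-152, 228), -1), Add(-304, 228, Mul(-1, Add(Mul(-3, -6), Add(-5, 4))))), Pow(41819, -1)) = Mul(Mul(Pow(76, -1), Add(-304, 228, Mul(-1, Add(18, -1)))), Rational(1, 41819)) = Mul(Mul(Rational(1, 76), Add(-304, 228, Mul(-1, 17))), Rational(1, 41819)) = Mul(Mul(Rational(1, 76), Add(-304, 228, -17)), Rational(1, 41819)) = Mul(Mul(Rational(1, 76), -93), Rational(1, 41819)) = Mul(Rational(-93, 76), Rational(1, 41819)) = Rational(-3, 102524)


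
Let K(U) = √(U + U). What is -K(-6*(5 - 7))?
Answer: -2*√6 ≈ -4.8990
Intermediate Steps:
K(U) = √2*√U (K(U) = √(2*U) = √2*√U)
-K(-6*(5 - 7)) = -√2*√(-6*(5 - 7)) = -√2*√(-6*(-2)) = -√2*√12 = -√2*2*√3 = -2*√6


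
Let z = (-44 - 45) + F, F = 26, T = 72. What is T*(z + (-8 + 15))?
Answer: -4032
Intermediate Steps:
z = -63 (z = (-44 - 45) + 26 = -89 + 26 = -63)
T*(z + (-8 + 15)) = 72*(-63 + (-8 + 15)) = 72*(-63 + 7) = 72*(-56) = -4032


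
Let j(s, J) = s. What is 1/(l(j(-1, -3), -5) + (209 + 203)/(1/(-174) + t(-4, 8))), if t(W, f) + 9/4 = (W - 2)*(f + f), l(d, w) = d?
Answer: -34193/177569 ≈ -0.19256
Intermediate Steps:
t(W, f) = -9/4 + 2*f*(-2 + W) (t(W, f) = -9/4 + (W - 2)*(f + f) = -9/4 + (-2 + W)*(2*f) = -9/4 + 2*f*(-2 + W))
1/(l(j(-1, -3), -5) + (209 + 203)/(1/(-174) + t(-4, 8))) = 1/(-1 + (209 + 203)/(1/(-174) + (-9/4 - 4*8 + 2*(-4)*8))) = 1/(-1 + 412/(-1/174 + (-9/4 - 32 - 64))) = 1/(-1 + 412/(-1/174 - 393/4)) = 1/(-1 + 412/(-34193/348)) = 1/(-1 + 412*(-348/34193)) = 1/(-1 - 143376/34193) = 1/(-177569/34193) = -34193/177569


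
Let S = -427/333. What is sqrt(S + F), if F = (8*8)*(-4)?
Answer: 5*I*sqrt(126799)/111 ≈ 16.04*I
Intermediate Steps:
S = -427/333 (S = -427*1/333 = -427/333 ≈ -1.2823)
F = -256 (F = 64*(-4) = -256)
sqrt(S + F) = sqrt(-427/333 - 256) = sqrt(-85675/333) = 5*I*sqrt(126799)/111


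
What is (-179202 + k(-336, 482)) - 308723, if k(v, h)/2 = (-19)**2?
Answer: -487203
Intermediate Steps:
k(v, h) = 722 (k(v, h) = 2*(-19)**2 = 2*361 = 722)
(-179202 + k(-336, 482)) - 308723 = (-179202 + 722) - 308723 = -178480 - 308723 = -487203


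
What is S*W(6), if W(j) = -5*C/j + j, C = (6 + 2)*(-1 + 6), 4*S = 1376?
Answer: -28208/3 ≈ -9402.7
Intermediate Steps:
S = 344 (S = (¼)*1376 = 344)
C = 40 (C = 8*5 = 40)
W(j) = j - 200/j (W(j) = -200/j + j = j - 200/j)
S*W(6) = 344*(6 - 200/6) = 344*(6 - 200*⅙) = 344*(6 - 100/3) = 344*(-82/3) = -28208/3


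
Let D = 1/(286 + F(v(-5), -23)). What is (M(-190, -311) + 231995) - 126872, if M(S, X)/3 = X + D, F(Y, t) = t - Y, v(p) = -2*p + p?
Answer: 8960341/86 ≈ 1.0419e+5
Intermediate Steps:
v(p) = -p
D = 1/258 (D = 1/(286 + (-23 - (-1)*(-5))) = 1/(286 + (-23 - 1*5)) = 1/(286 + (-23 - 5)) = 1/(286 - 28) = 1/258 ≈ 0.0038760)
M(S, X) = 1/86 + 3*X (M(S, X) = 3*(X + 1/258) = 3*(1/258 + X) = 1/86 + 3*X)
(M(-190, -311) + 231995) - 126872 = ((1/86 + 3*(-311)) + 231995) - 126872 = ((1/86 - 933) + 231995) - 126872 = (-80237/86 + 231995) - 126872 = 19871333/86 - 126872 = 8960341/86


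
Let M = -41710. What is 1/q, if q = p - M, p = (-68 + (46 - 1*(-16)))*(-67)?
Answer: 1/42112 ≈ 2.3746e-5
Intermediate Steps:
p = 402 (p = (-68 + (46 + 16))*(-67) = (-68 + 62)*(-67) = -6*(-67) = 402)
q = 42112 (q = 402 - 1*(-41710) = 402 + 41710 = 42112)
1/q = 1/42112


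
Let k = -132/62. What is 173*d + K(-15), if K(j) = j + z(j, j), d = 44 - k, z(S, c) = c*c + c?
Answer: 253435/31 ≈ 8175.3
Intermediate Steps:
k = -66/31 (k = -132*1/62 = -66/31 ≈ -2.1290)
z(S, c) = c + c² (z(S, c) = c² + c = c + c²)
d = 1430/31 (d = 44 - 1*(-66/31) = 44 + 66/31 = 1430/31 ≈ 46.129)
K(j) = j + j*(1 + j)
173*d + K(-15) = 173*(1430/31) - 15*(2 - 15) = 247390/31 - 15*(-13) = 247390/31 + 195 = 253435/31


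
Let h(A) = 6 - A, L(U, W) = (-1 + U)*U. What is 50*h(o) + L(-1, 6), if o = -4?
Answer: 502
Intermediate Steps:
L(U, W) = U*(-1 + U)
50*h(o) + L(-1, 6) = 50*(6 - 1*(-4)) - (-1 - 1) = 50*(6 + 4) - 1*(-2) = 50*10 + 2 = 500 + 2 = 502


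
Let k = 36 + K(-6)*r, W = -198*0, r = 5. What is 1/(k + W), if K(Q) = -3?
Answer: 1/21 ≈ 0.047619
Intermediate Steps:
W = 0
k = 21 (k = 36 - 3*5 = 36 - 15 = 21)
1/(k + W) = 1/(21 + 0) = 1/21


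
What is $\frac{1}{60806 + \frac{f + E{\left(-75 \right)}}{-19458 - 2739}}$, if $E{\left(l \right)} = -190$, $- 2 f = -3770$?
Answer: $\frac{7399}{449903029} \approx 1.6446 \cdot 10^{-5}$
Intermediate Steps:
$f = 1885$ ($f = \left(- \frac{1}{2}\right) \left(-3770\right) = 1885$)
$\frac{1}{60806 + \frac{f + E{\left(-75 \right)}}{-19458 - 2739}} = \frac{1}{60806 + \frac{1885 - 190}{-19458 - 2739}} = \frac{1}{60806 + \frac{1695}{-22197}} = \frac{1}{60806 + 1695 \left(- \frac{1}{22197}\right)} = \frac{1}{60806 - \frac{565}{7399}} = \frac{1}{\frac{449903029}{7399}} = \frac{7399}{449903029}$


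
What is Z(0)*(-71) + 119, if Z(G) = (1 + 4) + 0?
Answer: -236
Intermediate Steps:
Z(G) = 5 (Z(G) = 5 + 0 = 5)
Z(0)*(-71) + 119 = 5*(-71) + 119 = -355 + 119 = -236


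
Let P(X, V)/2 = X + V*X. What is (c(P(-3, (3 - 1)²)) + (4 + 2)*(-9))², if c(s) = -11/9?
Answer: 247009/81 ≈ 3049.5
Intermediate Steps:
P(X, V) = 2*X + 2*V*X (P(X, V) = 2*(X + V*X) = 2*X + 2*V*X)
c(s) = -11/9 (c(s) = -11*⅑ = -11/9)
(c(P(-3, (3 - 1)²)) + (4 + 2)*(-9))² = (-11/9 + (4 + 2)*(-9))² = (-11/9 + 6*(-9))² = (-11/9 - 54)² = (-497/9)² = 247009/81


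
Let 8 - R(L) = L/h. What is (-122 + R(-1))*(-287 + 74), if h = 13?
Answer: 315453/13 ≈ 24266.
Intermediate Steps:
R(L) = 8 - L/13
(-122 + R(-1))*(-287 + 74) = (-122 + (8 - 1/13*(-1)))*(-287 + 74) = (-122 + (8 + 1/13))*(-213) = (-122 + 105/13)*(-213) = -1481/13*(-213) = 315453/13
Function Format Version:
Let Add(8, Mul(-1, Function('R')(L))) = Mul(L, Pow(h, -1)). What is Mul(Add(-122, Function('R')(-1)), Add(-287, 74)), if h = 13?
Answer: Rational(315453, 13) ≈ 24266.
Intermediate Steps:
Function('R')(L) = Add(8, Mul(Rational(-1, 13), L)) (Function('R')(L) = Add(8, Mul(-1, Mul(L, Pow(13, -1)))) = Add(8, Mul(-1, Mul(L, Rational(1, 13)))) = Add(8, Mul(-1, Mul(Rational(1, 13), L))) = Add(8, Mul(Rational(-1, 13), L)))
Mul(Add(-122, Function('R')(-1)), Add(-287, 74)) = Mul(Add(-122, Add(8, Mul(Rational(-1, 13), -1))), Add(-287, 74)) = Mul(Add(-122, Add(8, Rational(1, 13))), -213) = Mul(Add(-122, Rational(105, 13)), -213) = Mul(Rational(-1481, 13), -213) = Rational(315453, 13)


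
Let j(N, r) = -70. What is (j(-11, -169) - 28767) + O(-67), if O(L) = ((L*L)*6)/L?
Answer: -29239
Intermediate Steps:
O(L) = 6*L (O(L) = (L**2*6)/L = (6*L**2)/L = 6*L)
(j(-11, -169) - 28767) + O(-67) = (-70 - 28767) + 6*(-67) = -28837 - 402 = -29239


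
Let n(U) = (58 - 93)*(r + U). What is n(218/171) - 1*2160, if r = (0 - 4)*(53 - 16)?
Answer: 508790/171 ≈ 2975.4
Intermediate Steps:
r = -148 (r = -4*37 = -148)
n(U) = 5180 - 35*U (n(U) = (58 - 93)*(-148 + U) = -35*(-148 + U) = 5180 - 35*U)
n(218/171) - 1*2160 = (5180 - 7630/171) - 1*2160 = (5180 - 7630/171) - 2160 = 878150/171 - 2160 = 508790/171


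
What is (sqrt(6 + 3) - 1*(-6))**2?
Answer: 81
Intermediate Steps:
(sqrt(6 + 3) - 1*(-6))**2 = (sqrt(9) + 6)**2 = (3 + 6)**2 = 9**2 = 81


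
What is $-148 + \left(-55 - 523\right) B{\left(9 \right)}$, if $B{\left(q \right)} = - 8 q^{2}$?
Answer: $374396$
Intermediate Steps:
$-148 + \left(-55 - 523\right) B{\left(9 \right)} = -148 + \left(-55 - 523\right) \left(- 8 \cdot 9^{2}\right) = -148 + \left(-55 - 523\right) \left(\left(-8\right) 81\right) = -148 - -374544 = -148 + 374544 = 374396$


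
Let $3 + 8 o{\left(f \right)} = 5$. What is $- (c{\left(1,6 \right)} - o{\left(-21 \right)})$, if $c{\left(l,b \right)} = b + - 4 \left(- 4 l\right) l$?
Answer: $- \frac{87}{4} \approx -21.75$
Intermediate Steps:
$c{\left(l,b \right)} = b + 16 l^{2}$ ($c{\left(l,b \right)} = b + 16 l l = b + 16 l^{2}$)
$o{\left(f \right)} = \frac{1}{4}$ ($o{\left(f \right)} = - \frac{3}{8} + \frac{1}{8} \cdot 5 = - \frac{3}{8} + \frac{5}{8} = \frac{1}{4}$)
$- (c{\left(1,6 \right)} - o{\left(-21 \right)}) = - (\left(6 + 16 \cdot 1^{2}\right) - \frac{1}{4}) = - (\left(6 + 16 \cdot 1\right) - \frac{1}{4}) = - (\left(6 + 16\right) - \frac{1}{4}) = - (22 - \frac{1}{4}) = \left(-1\right) \frac{87}{4} = - \frac{87}{4}$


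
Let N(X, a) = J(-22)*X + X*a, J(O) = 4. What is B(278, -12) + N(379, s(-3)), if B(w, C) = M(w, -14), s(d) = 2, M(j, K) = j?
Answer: 2552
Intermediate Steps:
B(w, C) = w
N(X, a) = 4*X + X*a
B(278, -12) + N(379, s(-3)) = 278 + 379*(4 + 2) = 278 + 379*6 = 278 + 2274 = 2552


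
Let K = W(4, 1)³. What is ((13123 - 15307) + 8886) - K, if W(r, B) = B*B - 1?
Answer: 6702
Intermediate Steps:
W(r, B) = -1 + B² (W(r, B) = B² - 1 = -1 + B²)
K = 0 (K = (-1 + 1²)³ = (-1 + 1)³ = 0³ = 0)
((13123 - 15307) + 8886) - K = ((13123 - 15307) + 8886) - 1*0 = (-2184 + 8886) + 0 = 6702 + 0 = 6702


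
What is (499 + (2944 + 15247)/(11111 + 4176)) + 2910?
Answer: 52131574/15287 ≈ 3410.2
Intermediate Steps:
(499 + (2944 + 15247)/(11111 + 4176)) + 2910 = (499 + 18191/15287) + 2910 = 7646404/15287 + 2910 = 52131574/15287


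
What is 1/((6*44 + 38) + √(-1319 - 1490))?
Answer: 302/94013 - 53*I/94013 ≈ 0.0032123 - 0.00056375*I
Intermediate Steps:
1/((6*44 + 38) + √(-1319 - 1490)) = 1/((264 + 38) + √(-2809)) = 1/(302 + 53*I) = (302 - 53*I)/94013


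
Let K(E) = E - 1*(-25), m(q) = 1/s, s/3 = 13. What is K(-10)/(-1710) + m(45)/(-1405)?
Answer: -6101/694070 ≈ -0.0087902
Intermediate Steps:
s = 39 (s = 3*13 = 39)
m(q) = 1/39
K(E) = 25 + E (K(E) = E + 25 = 25 + E)
K(-10)/(-1710) + m(45)/(-1405) = (25 - 10)/(-1710) + (1/39)/(-1405) = 15*(-1/1710) + (1/39)*(-1/1405) = -1/114 - 1/54795 = -6101/694070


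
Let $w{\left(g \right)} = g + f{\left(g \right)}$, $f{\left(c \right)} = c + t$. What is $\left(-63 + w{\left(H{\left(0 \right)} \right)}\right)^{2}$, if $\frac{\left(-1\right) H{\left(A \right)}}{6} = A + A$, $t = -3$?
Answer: $4356$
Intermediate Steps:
$H{\left(A \right)} = - 12 A$ ($H{\left(A \right)} = - 6 \left(A + A\right) = - 6 \cdot 2 A = - 12 A$)
$f{\left(c \right)} = -3 + c$ ($f{\left(c \right)} = c - 3 = -3 + c$)
$w{\left(g \right)} = -3 + 2 g$ ($w{\left(g \right)} = g + \left(-3 + g\right) = -3 + 2 g$)
$\left(-63 + w{\left(H{\left(0 \right)} \right)}\right)^{2} = \left(-63 - \left(3 - 2 \left(\left(-12\right) 0\right)\right)\right)^{2} = \left(-63 + \left(-3 + 2 \cdot 0\right)\right)^{2} = \left(-63 + \left(-3 + 0\right)\right)^{2} = \left(-63 - 3\right)^{2} = \left(-66\right)^{2} = 4356$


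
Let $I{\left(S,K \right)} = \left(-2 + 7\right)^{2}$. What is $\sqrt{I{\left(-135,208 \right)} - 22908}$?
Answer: $7 i \sqrt{467} \approx 151.27 i$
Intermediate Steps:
$I{\left(S,K \right)} = 25$ ($I{\left(S,K \right)} = 5^{2} = 25$)
$\sqrt{I{\left(-135,208 \right)} - 22908} = \sqrt{25 - 22908} = \sqrt{-22883} = 7 i \sqrt{467}$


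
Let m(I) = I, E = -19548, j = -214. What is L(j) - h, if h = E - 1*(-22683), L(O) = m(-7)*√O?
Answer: -3135 - 7*I*√214 ≈ -3135.0 - 102.4*I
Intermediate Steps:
L(O) = -7*√O
h = 3135 (h = -19548 - 1*(-22683) = -19548 + 22683 = 3135)
L(j) - h = -7*I*√214 - 1*3135 = -7*I*√214 - 3135 = -3135 - 7*I*√214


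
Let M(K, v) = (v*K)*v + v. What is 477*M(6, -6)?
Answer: 100170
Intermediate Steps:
M(K, v) = v + K*v**2 (M(K, v) = (K*v)*v + v = K*v**2 + v = v + K*v**2)
477*M(6, -6) = 477*(-6*(1 + 6*(-6))) = 477*(-6*(1 - 36)) = 477*(-6*(-35)) = 477*210 = 100170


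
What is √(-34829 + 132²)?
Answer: 59*I*√5 ≈ 131.93*I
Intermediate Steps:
√(-34829 + 132²) = √(-34829 + 17424) = √(-17405) = 59*I*√5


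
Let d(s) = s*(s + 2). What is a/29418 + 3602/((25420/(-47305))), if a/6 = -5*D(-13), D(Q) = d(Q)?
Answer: -83545314213/12463426 ≈ -6703.2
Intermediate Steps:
d(s) = s*(2 + s)
D(Q) = Q*(2 + Q)
a = -4290 (a = 6*(-(-65)*(2 - 13)) = 6*(-(-65)*(-11)) = 6*(-5*143) = 6*(-715) = -4290)
a/29418 + 3602/((25420/(-47305))) = -4290/29418 + 3602/((25420/(-47305))) = -4290*1/29418 + 3602/((25420*(-1/47305))) = -715/4903 + 3602/(-5084/9461) = -715/4903 + 3602*(-9461/5084) = -715/4903 - 17039261/2542 = -83545314213/12463426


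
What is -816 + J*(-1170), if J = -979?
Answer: 1144614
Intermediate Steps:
-816 + J*(-1170) = -816 - 979*(-1170) = -816 + 1145430 = 1144614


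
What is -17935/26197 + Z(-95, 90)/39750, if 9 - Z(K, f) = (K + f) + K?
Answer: -41768281/61254750 ≈ -0.68188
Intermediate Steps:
Z(K, f) = 9 - f - 2*K (Z(K, f) = 9 - ((K + f) + K) = 9 - (f + 2*K) = 9 + (-f - 2*K) = 9 - f - 2*K)
-17935/26197 + Z(-95, 90)/39750 = -17935/26197 + (9 - 1*90 - 2*(-95))/39750 = -17935*1/26197 + (9 - 90 + 190)*(1/39750) = -1055/1541 + 109*(1/39750) = -1055/1541 + 109/39750 = -41768281/61254750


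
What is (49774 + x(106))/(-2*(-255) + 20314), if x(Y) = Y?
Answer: 6235/2603 ≈ 2.3953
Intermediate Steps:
(49774 + x(106))/(-2*(-255) + 20314) = (49774 + 106)/(-2*(-255) + 20314) = 49880/(510 + 20314) = 49880/20824 = 49880*(1/20824) = 6235/2603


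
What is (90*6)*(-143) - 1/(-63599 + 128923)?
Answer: -5044319281/65324 ≈ -77220.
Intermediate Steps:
(90*6)*(-143) - 1/(-63599 + 128923) = 540*(-143) - 1/65324 = -77220 - 1*1/65324 = -77220 - 1/65324 = -5044319281/65324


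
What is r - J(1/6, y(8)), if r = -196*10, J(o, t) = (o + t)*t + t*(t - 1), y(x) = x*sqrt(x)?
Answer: -2984 + 40*sqrt(2)/3 ≈ -2965.1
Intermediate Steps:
y(x) = x**(3/2)
J(o, t) = t*(-1 + t) + t*(o + t) (J(o, t) = t*(o + t) + t*(-1 + t) = t*(-1 + t) + t*(o + t))
r = -1960
r - J(1/6, y(8)) = -1960 - 8**(3/2)*(-1 + 1/6 + 2*8**(3/2)) = -1960 - 16*sqrt(2)*(-1 + 1/6 + 2*(16*sqrt(2))) = -1960 - 16*sqrt(2)*(-1 + 1/6 + 32*sqrt(2)) = -1960 - 16*sqrt(2)*(-5/6 + 32*sqrt(2))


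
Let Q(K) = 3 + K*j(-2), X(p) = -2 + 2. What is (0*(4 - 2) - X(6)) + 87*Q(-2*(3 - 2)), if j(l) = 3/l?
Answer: 522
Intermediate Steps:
X(p) = 0
Q(K) = 3 - 3*K/2 (Q(K) = 3 + K*(3/(-2)) = 3 + K*(3*(-1/2)) = 3 + K*(-3/2) = 3 - 3*K/2)
(0*(4 - 2) - X(6)) + 87*Q(-2*(3 - 2)) = (0*(4 - 2) - 1*0) + 87*(3 - (-3)*(3 - 2)) = (0*2 + 0) + 87*(3 - (-3)) = (0 + 0) + 87*(3 - 3/2*(-2)) = 0 + 87*(3 + 3) = 0 + 87*6 = 0 + 522 = 522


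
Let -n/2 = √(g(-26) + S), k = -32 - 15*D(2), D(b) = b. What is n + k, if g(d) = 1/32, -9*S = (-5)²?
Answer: -62 - I*√1582/12 ≈ -62.0 - 3.3145*I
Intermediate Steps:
S = -25/9 (S = -⅑*(-5)² = -⅑*25 = -25/9 ≈ -2.7778)
g(d) = 1/32
k = -62 (k = -32 - 15*2 = -32 - 30 = -62)
n = -I*√1582/12 (n = -2*√(1/32 - 25/9) = -I*√1582/12 ≈ -3.3145*I)
n + k = -I*√1582/12 - 62 = -62 - I*√1582/12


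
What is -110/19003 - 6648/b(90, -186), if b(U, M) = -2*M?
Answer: -339712/19003 ≈ -17.877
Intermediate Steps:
-110/19003 - 6648/b(90, -186) = -110/19003 - 6648/((-2*(-186))) = -110*1/19003 - 6648/372 = -110/19003 - 6648*1/372 = -110/19003 - 554/31 = -339712/19003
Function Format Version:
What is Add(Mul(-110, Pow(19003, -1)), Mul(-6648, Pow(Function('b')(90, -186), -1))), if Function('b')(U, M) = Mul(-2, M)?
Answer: Rational(-339712, 19003) ≈ -17.877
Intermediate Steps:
Add(Mul(-110, Pow(19003, -1)), Mul(-6648, Pow(Function('b')(90, -186), -1))) = Add(Mul(-110, Pow(19003, -1)), Mul(-6648, Pow(Mul(-2, -186), -1))) = Add(Mul(-110, Rational(1, 19003)), Mul(-6648, Pow(372, -1))) = Add(Rational(-110, 19003), Mul(-6648, Rational(1, 372))) = Add(Rational(-110, 19003), Rational(-554, 31)) = Rational(-339712, 19003)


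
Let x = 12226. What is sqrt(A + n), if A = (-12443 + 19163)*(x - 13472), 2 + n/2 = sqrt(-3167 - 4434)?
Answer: sqrt(-8373124 + 2*I*sqrt(7601)) ≈ 0.03 + 2893.6*I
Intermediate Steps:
n = -4 + 2*I*sqrt(7601) (n = -4 + 2*sqrt(-3167 - 4434) = -4 + 2*sqrt(-7601) = -4 + 2*(I*sqrt(7601)) = -4 + 2*I*sqrt(7601) ≈ -4.0 + 174.37*I)
A = -8373120 (A = (-12443 + 19163)*(12226 - 13472) = 6720*(-1246) = -8373120)
sqrt(A + n) = sqrt(-8373120 + (-4 + 2*I*sqrt(7601))) = sqrt(-8373124 + 2*I*sqrt(7601))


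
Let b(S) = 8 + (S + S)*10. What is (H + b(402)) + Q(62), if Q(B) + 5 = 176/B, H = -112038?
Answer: -3223757/31 ≈ -1.0399e+5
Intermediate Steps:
b(S) = 8 + 20*S (b(S) = 8 + (2*S)*10 = 8 + 20*S)
Q(B) = -5 + 176/B
(H + b(402)) + Q(62) = (-112038 + (8 + 20*402)) + (-5 + 176/62) = (-112038 + (8 + 8040)) + (-5 + 176*(1/62)) = (-112038 + 8048) + (-5 + 88/31) = -103990 - 67/31 = -3223757/31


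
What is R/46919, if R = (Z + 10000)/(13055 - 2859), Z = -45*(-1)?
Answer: 10045/478386124 ≈ 2.0998e-5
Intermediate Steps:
Z = 45
R = 10045/10196 (R = (45 + 10000)/(13055 - 2859) = 10045/10196 ≈ 0.98519)
R/46919 = (10045/10196)/46919 = (10045/10196)*(1/46919) = 10045/478386124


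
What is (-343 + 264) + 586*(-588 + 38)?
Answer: -322379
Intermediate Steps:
(-343 + 264) + 586*(-588 + 38) = -79 + 586*(-550) = -79 - 322300 = -322379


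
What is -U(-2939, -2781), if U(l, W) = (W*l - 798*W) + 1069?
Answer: -10393666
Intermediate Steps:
U(l, W) = 1069 - 798*W + W*l (U(l, W) = (-798*W + W*l) + 1069 = 1069 - 798*W + W*l)
-U(-2939, -2781) = -(1069 - 798*(-2781) - 2781*(-2939)) = -(1069 + 2219238 + 8173359) = -1*10393666 = -10393666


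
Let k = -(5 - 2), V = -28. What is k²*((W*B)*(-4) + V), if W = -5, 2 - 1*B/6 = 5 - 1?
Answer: -2412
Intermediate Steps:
B = -12 (B = 12 - 6*(5 - 1) = 12 - 6*4 = 12 - 24 = -12)
k = -3 (k = -1*3 = -3)
k²*((W*B)*(-4) + V) = (-3)²*(-5*(-12)*(-4) - 28) = 9*(60*(-4) - 28) = 9*(-240 - 28) = 9*(-268) = -2412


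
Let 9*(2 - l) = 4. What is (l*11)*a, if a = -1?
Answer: -154/9 ≈ -17.111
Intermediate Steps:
l = 14/9 (l = 2 - 1/9*4 = 2 - 4/9 = 14/9 ≈ 1.5556)
(l*11)*a = ((14/9)*11)*(-1) = (154/9)*(-1) = -154/9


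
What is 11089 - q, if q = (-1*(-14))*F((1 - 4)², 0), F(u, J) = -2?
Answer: 11117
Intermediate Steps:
q = -28 (q = -1*(-14)*(-2) = 14*(-2) = -28)
11089 - q = 11089 - 1*(-28) = 11089 + 28 = 11117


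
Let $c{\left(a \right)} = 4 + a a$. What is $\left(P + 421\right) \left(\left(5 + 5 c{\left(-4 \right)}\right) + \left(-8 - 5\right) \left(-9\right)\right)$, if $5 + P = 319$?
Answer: $163170$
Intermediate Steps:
$P = 314$ ($P = -5 + 319 = 314$)
$c{\left(a \right)} = 4 + a^{2}$
$\left(P + 421\right) \left(\left(5 + 5 c{\left(-4 \right)}\right) + \left(-8 - 5\right) \left(-9\right)\right) = \left(314 + 421\right) \left(\left(5 + 5 \left(4 + \left(-4\right)^{2}\right)\right) + \left(-8 - 5\right) \left(-9\right)\right) = 735 \left(\left(5 + 5 \left(4 + 16\right)\right) - -117\right) = 735 \left(\left(5 + 5 \cdot 20\right) + 117\right) = 735 \left(\left(5 + 100\right) + 117\right) = 735 \left(105 + 117\right) = 735 \cdot 222 = 163170$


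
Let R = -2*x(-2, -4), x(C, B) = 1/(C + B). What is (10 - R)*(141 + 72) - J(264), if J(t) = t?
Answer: 1795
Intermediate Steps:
x(C, B) = 1/(B + C)
R = ⅓ (R = -2/(-4 - 2) = -2/(-6) = -2*(-⅙) = ⅓ ≈ 0.33333)
(10 - R)*(141 + 72) - J(264) = (10 - 1*⅓)*(141 + 72) - 1*264 = (10 - ⅓)*213 - 264 = (29/3)*213 - 264 = 2059 - 264 = 1795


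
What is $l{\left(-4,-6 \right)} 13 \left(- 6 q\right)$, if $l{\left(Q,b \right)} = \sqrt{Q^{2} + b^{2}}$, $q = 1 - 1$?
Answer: $0$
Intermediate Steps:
$q = 0$ ($q = 1 - 1 = 0$)
$l{\left(-4,-6 \right)} 13 \left(- 6 q\right) = \sqrt{\left(-4\right)^{2} + \left(-6\right)^{2}} \cdot 13 \left(\left(-6\right) 0\right) = \sqrt{16 + 36} \cdot 13 \cdot 0 = \sqrt{52} \cdot 13 \cdot 0 = 2 \sqrt{13} \cdot 13 \cdot 0 = 26 \sqrt{13} \cdot 0 = 0$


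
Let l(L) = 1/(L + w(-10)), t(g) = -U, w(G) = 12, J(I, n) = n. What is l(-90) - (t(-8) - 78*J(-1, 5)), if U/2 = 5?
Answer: 31199/78 ≈ 399.99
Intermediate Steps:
U = 10 (U = 2*5 = 10)
t(g) = -10 (t(g) = -1*10 = -10)
l(L) = 1/(12 + L) (l(L) = 1/(L + 12) = 1/(12 + L))
l(-90) - (t(-8) - 78*J(-1, 5)) = 1/(12 - 90) - (-10 - 78*5) = 1/(-78) - (-10 - 390) = -1/78 - 1*(-400) = -1/78 + 400 = 31199/78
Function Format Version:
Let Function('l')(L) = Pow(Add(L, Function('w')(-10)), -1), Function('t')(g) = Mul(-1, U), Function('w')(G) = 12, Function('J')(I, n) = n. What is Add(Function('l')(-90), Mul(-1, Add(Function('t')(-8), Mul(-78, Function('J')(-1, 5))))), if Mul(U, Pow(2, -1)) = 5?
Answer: Rational(31199, 78) ≈ 399.99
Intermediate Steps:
U = 10 (U = Mul(2, 5) = 10)
Function('t')(g) = -10 (Function('t')(g) = Mul(-1, 10) = -10)
Function('l')(L) = Pow(Add(12, L), -1) (Function('l')(L) = Pow(Add(L, 12), -1) = Pow(Add(12, L), -1))
Add(Function('l')(-90), Mul(-1, Add(Function('t')(-8), Mul(-78, Function('J')(-1, 5))))) = Add(Pow(Add(12, -90), -1), Mul(-1, Add(-10, Mul(-78, 5)))) = Add(Pow(-78, -1), Mul(-1, Add(-10, -390))) = Add(Rational(-1, 78), Mul(-1, -400)) = Add(Rational(-1, 78), 400) = Rational(31199, 78)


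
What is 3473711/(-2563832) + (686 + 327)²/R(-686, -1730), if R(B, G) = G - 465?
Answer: -2638549715253/5627611240 ≈ -468.86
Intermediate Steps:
R(B, G) = -465 + G
3473711/(-2563832) + (686 + 327)²/R(-686, -1730) = 3473711/(-2563832) + (686 + 327)²/(-465 - 1730) = 3473711*(-1/2563832) + 1013²/(-2195) = -3473711/2563832 + 1026169*(-1/2195) = -3473711/2563832 - 1026169/2195 = -2638549715253/5627611240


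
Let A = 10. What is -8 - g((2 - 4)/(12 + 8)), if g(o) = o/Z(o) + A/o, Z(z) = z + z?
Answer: 183/2 ≈ 91.500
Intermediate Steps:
Z(z) = 2*z
g(o) = ½ + 10/o (g(o) = o/((2*o)) + 10/o = o*(1/(2*o)) + 10/o = ½ + 10/o)
-8 - g((2 - 4)/(12 + 8)) = -8 - (20 + (2 - 4)/(12 + 8))/(2*((2 - 4)/(12 + 8))) = -8 - (20 - 2/20)/(2*((-2/20))) = -8 - (20 - 2*1/20)/(2*((-2*1/20))) = -8 - (20 - ⅒)/(2*(-⅒)) = -8 - (-10)*199/(2*10) = -8 - 1*(-199/2) = -8 + 199/2 = 183/2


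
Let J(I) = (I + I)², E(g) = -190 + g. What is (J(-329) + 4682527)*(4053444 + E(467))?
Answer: 20736773292011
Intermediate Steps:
J(I) = 4*I² (J(I) = (2*I)² = 4*I²)
(J(-329) + 4682527)*(4053444 + E(467)) = (4*(-329)² + 4682527)*(4053444 + (-190 + 467)) = (4*108241 + 4682527)*(4053444 + 277) = (432964 + 4682527)*4053721 = 5115491*4053721 = 20736773292011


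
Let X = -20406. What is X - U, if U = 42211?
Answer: -62617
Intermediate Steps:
X - U = -20406 - 1*42211 = -20406 - 42211 = -62617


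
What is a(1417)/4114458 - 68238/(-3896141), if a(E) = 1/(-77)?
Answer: 21618699749167/1234349155006506 ≈ 0.017514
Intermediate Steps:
a(E) = -1/77
a(1417)/4114458 - 68238/(-3896141) = -1/77/4114458 - 68238/(-3896141) = -1/77*1/4114458 - 68238*(-1/3896141) = -1/316813266 + 68238/3896141 = 21618699749167/1234349155006506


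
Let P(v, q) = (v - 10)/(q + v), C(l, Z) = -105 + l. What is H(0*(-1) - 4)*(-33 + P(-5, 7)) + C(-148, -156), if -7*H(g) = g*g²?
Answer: -4363/7 ≈ -623.29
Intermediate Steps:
P(v, q) = (-10 + v)/(q + v)
H(g) = -g³/7 (H(g) = -g*g²/7 = -g³/7)
H(0*(-1) - 4)*(-33 + P(-5, 7)) + C(-148, -156) = (-(0*(-1) - 4)³/7)*(-33 + (-10 - 5)/(7 - 5)) + (-105 - 148) = (-(0 - 4)³/7)*(-33 - 15/2) - 253 = (-⅐*(-4)³)*(-33 + (½)*(-15)) - 253 = (-⅐*(-64))*(-33 - 15/2) - 253 = (64/7)*(-81/2) - 253 = -2592/7 - 253 = -4363/7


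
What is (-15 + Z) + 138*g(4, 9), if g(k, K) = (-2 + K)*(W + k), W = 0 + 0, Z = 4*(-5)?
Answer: 3829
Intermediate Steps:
Z = -20
W = 0
g(k, K) = k*(-2 + K) (g(k, K) = (-2 + K)*(0 + k) = (-2 + K)*k = k*(-2 + K))
(-15 + Z) + 138*g(4, 9) = (-15 - 20) + 138*(4*(-2 + 9)) = -35 + 138*(4*7) = -35 + 138*28 = -35 + 3864 = 3829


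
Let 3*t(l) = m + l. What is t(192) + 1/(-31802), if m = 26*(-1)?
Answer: 5279129/95406 ≈ 55.333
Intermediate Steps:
m = -26
t(l) = -26/3 + l/3 (t(l) = (-26 + l)/3 = -26/3 + l/3)
t(192) + 1/(-31802) = (-26/3 + (⅓)*192) + 1/(-31802) = (-26/3 + 64) - 1/31802 = 166/3 - 1/31802 = 5279129/95406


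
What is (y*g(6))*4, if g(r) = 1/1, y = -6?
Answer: -24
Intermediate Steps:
g(r) = 1
(y*g(6))*4 = -6*1*4 = -6*4 = -24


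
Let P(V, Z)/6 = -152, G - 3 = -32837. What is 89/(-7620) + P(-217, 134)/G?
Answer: 2013607/125097540 ≈ 0.016096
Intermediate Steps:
G = -32834 (G = 3 - 32837 = -32834)
P(V, Z) = -912 (P(V, Z) = 6*(-152) = -912)
89/(-7620) + P(-217, 134)/G = 89/(-7620) - 912/(-32834) = 89*(-1/7620) - 912*(-1/32834) = -89/7620 + 456/16417 = 2013607/125097540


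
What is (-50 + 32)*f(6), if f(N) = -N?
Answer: 108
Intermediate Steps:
(-50 + 32)*f(6) = (-50 + 32)*(-1*6) = -18*(-6) = 108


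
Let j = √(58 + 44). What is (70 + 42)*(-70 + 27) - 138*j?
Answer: -4816 - 138*√102 ≈ -6209.7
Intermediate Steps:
j = √102 ≈ 10.100
(70 + 42)*(-70 + 27) - 138*j = (70 + 42)*(-70 + 27) - 138*√102 = 112*(-43) - 138*√102 = -4816 - 138*√102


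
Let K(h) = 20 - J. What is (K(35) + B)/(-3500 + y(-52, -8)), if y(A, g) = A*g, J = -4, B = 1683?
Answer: -569/1028 ≈ -0.55350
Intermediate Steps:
K(h) = 24 (K(h) = 20 - 1*(-4) = 20 + 4 = 24)
(K(35) + B)/(-3500 + y(-52, -8)) = (24 + 1683)/(-3500 - 52*(-8)) = 1707/(-3500 + 416) = 1707/(-3084) = 1707*(-1/3084) = -569/1028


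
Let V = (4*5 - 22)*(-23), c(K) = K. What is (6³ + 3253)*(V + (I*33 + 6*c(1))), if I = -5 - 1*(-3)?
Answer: -48566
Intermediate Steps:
I = -2 (I = -5 + 3 = -2)
V = 46 (V = (20 - 22)*(-23) = -2*(-23) = 46)
(6³ + 3253)*(V + (I*33 + 6*c(1))) = (6³ + 3253)*(46 + (-2*33 + 6*1)) = (216 + 3253)*(46 + (-66 + 6)) = 3469*(46 - 60) = 3469*(-14) = -48566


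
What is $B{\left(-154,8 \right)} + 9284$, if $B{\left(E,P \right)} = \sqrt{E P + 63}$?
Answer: $9284 + i \sqrt{1169} \approx 9284.0 + 34.191 i$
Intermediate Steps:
$B{\left(E,P \right)} = \sqrt{63 + E P}$
$B{\left(-154,8 \right)} + 9284 = \sqrt{63 - 1232} + 9284 = \sqrt{-1169} + 9284 = i \sqrt{1169} + 9284 = 9284 + i \sqrt{1169}$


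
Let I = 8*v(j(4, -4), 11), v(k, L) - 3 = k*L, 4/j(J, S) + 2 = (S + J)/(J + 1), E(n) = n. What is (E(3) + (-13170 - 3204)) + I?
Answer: -16523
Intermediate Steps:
j(J, S) = 4/(-2 + (J + S)/(1 + J)) (j(J, S) = 4/(-2 + (S + J)/(J + 1)) = 4/(-2 + (J + S)/(1 + J)))
v(k, L) = 3 + L*k (v(k, L) = 3 + k*L = 3 + L*k)
I = -152 (I = 8*(3 + 11*(4*(-1 - 1*4)/(2 + 4 - 1*(-4)))) = 8*(3 + 11*(4*(-1 - 4)/(2 + 4 + 4))) = 8*(3 + 11*(4*(-5)/10)) = 8*(3 + 11*(4*(⅒)*(-5))) = 8*(3 + 11*(-2)) = 8*(3 - 22) = 8*(-19) = -152)
(E(3) + (-13170 - 3204)) + I = (3 + (-13170 - 3204)) - 152 = (3 - 16374) - 152 = -16371 - 152 = -16523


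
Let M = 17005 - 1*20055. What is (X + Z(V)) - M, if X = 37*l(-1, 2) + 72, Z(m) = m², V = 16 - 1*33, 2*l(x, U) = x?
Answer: 6785/2 ≈ 3392.5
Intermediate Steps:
l(x, U) = x/2
V = -17 (V = 16 - 33 = -17)
M = -3050 (M = 17005 - 20055 = -3050)
X = 107/2 (X = 37*((½)*(-1)) + 72 = 37*(-½) + 72 = -37/2 + 72 = 107/2 ≈ 53.500)
(X + Z(V)) - M = (107/2 + (-17)²) - 1*(-3050) = (107/2 + 289) + 3050 = 685/2 + 3050 = 6785/2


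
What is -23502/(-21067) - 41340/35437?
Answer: -38069406/746551279 ≈ -0.050994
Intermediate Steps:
-23502/(-21067) - 41340/35437 = -23502*(-1/21067) - 41340*1/35437 = 23502/21067 - 41340/35437 = -38069406/746551279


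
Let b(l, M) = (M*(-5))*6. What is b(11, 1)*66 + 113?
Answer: -1867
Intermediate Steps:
b(l, M) = -30*M (b(l, M) = -5*M*6 = -30*M)
b(11, 1)*66 + 113 = -30*1*66 + 113 = -30*66 + 113 = -1980 + 113 = -1867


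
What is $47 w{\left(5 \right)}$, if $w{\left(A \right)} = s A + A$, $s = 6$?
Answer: $1645$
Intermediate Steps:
$w{\left(A \right)} = 7 A$ ($w{\left(A \right)} = 6 A + A = 7 A$)
$47 w{\left(5 \right)} = 47 \cdot 7 \cdot 5 = 47 \cdot 35 = 1645$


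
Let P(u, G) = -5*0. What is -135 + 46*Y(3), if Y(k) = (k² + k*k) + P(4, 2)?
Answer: 693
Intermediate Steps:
P(u, G) = 0
Y(k) = 2*k² (Y(k) = (k² + k*k) + 0 = (k² + k²) + 0 = 2*k² + 0 = 2*k²)
-135 + 46*Y(3) = -135 + 46*(2*3²) = -135 + 46*(2*9) = -135 + 46*18 = -135 + 828 = 693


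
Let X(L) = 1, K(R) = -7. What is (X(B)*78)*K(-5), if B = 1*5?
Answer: -546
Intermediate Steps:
B = 5
(X(B)*78)*K(-5) = (1*78)*(-7) = 78*(-7) = -546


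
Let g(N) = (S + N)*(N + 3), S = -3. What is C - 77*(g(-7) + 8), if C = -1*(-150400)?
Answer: 146704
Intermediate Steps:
g(N) = (-3 + N)*(3 + N) (g(N) = (-3 + N)*(N + 3) = (-3 + N)*(3 + N))
C = 150400
C - 77*(g(-7) + 8) = 150400 - 77*((-9 + (-7)²) + 8) = 150400 - 77*((-9 + 49) + 8) = 150400 - 77*(40 + 8) = 150400 - 77*48 = 150400 - 1*3696 = 150400 - 3696 = 146704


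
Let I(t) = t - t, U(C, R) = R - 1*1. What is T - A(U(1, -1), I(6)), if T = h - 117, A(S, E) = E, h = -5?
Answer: -122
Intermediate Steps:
U(C, R) = -1 + R (U(C, R) = R - 1 = -1 + R)
I(t) = 0
T = -122 (T = -5 - 117 = -122)
T - A(U(1, -1), I(6)) = -122 - 1*0 = -122 + 0 = -122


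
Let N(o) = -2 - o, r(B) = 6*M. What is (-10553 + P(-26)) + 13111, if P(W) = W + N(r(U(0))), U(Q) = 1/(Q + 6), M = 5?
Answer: 2500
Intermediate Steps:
U(Q) = 1/(6 + Q)
r(B) = 30 (r(B) = 6*5 = 30)
P(W) = -32 + W (P(W) = W + (-2 - 1*30) = W + (-2 - 30) = W - 32 = -32 + W)
(-10553 + P(-26)) + 13111 = (-10553 + (-32 - 26)) + 13111 = (-10553 - 58) + 13111 = -10611 + 13111 = 2500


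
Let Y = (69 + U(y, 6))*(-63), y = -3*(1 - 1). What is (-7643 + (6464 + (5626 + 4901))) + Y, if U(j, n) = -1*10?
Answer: 5631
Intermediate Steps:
y = 0 (y = -3*0 = 0)
U(j, n) = -10
Y = -3717 (Y = (69 - 10)*(-63) = 59*(-63) = -3717)
(-7643 + (6464 + (5626 + 4901))) + Y = (-7643 + (6464 + (5626 + 4901))) - 3717 = (-7643 + (6464 + 10527)) - 3717 = (-7643 + 16991) - 3717 = 9348 - 3717 = 5631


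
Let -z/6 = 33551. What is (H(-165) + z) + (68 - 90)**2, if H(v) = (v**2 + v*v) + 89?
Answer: -146283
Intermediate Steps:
z = -201306 (z = -6*33551 = -201306)
H(v) = 89 + 2*v**2 (H(v) = (v**2 + v**2) + 89 = 2*v**2 + 89 = 89 + 2*v**2)
(H(-165) + z) + (68 - 90)**2 = ((89 + 2*(-165)**2) - 201306) + (68 - 90)**2 = ((89 + 2*27225) - 201306) + (-22)**2 = ((89 + 54450) - 201306) + 484 = (54539 - 201306) + 484 = -146767 + 484 = -146283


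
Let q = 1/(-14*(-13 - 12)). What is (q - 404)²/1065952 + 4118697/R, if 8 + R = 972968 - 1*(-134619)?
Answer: 16968497175977163/4382627004560000 ≈ 3.8718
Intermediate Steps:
q = 1/350 (q = 1/(-14*(-25)) = 1/350 ≈ 0.0028571)
R = 1107579 (R = -8 + (972968 - 1*(-134619)) = -8 + (972968 + 134619) = -8 + 1107587 = 1107579)
(q - 404)²/1065952 + 4118697/R = (1/350 - 404)²/1065952 + 4118697/1107579 = (-141399/350)²*(1/1065952) + 4118697*(1/1107579) = (19993677201/122500)*(1/1065952) + 124809/33563 = 19993677201/130579120000 + 124809/33563 = 16968497175977163/4382627004560000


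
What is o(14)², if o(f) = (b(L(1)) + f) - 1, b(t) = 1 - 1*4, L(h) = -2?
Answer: 100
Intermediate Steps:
b(t) = -3 (b(t) = 1 - 4 = -3)
o(f) = -4 + f (o(f) = (-3 + f) - 1 = -4 + f)
o(14)² = (-4 + 14)² = 10² = 100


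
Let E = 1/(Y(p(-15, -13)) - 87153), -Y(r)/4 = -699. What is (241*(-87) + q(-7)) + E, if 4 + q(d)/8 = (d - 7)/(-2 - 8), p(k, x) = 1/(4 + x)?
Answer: -8852339228/421785 ≈ -20988.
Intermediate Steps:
Y(r) = 2796 (Y(r) = -4*(-699) = 2796)
q(d) = -132/5 - 4*d/5 (q(d) = -32 + 8*((d - 7)/(-2 - 8)) = -32 + 8*((-7 + d)/(-10)) = -32 + 8*((-7 + d)*(-1/10)) = -32 + 8*(7/10 - d/10) = -32 + (28/5 - 4*d/5) = -132/5 - 4*d/5)
E = -1/84357 (E = 1/(2796 - 87153) = 1/(-84357) = -1/84357 ≈ -1.1854e-5)
(241*(-87) + q(-7)) + E = (241*(-87) + (-132/5 - 4/5*(-7))) - 1/84357 = (-20967 + (-132/5 + 28/5)) - 1/84357 = (-20967 - 104/5) - 1/84357 = -104939/5 - 1/84357 = -8852339228/421785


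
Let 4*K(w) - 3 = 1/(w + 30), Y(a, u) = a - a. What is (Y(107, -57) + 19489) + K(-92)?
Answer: 4833457/248 ≈ 19490.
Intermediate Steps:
Y(a, u) = 0
K(w) = 3/4 + 1/(4*(30 + w)) (K(w) = 3/4 + 1/(4*(w + 30)) = 3/4 + 1/(4*(30 + w)))
(Y(107, -57) + 19489) + K(-92) = (0 + 19489) + (91 + 3*(-92))/(4*(30 - 92)) = 19489 + (1/4)*(91 - 276)/(-62) = 19489 + (1/4)*(-1/62)*(-185) = 19489 + 185/248 = 4833457/248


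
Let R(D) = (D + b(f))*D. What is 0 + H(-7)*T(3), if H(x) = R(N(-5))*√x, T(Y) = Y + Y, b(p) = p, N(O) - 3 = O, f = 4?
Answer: -24*I*√7 ≈ -63.498*I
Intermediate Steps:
N(O) = 3 + O
T(Y) = 2*Y
R(D) = D*(4 + D) (R(D) = (D + 4)*D = (4 + D)*D = D*(4 + D))
H(x) = -4*√x (H(x) = ((3 - 5)*(4 + (3 - 5)))*√x = (-2*(4 - 2))*√x = (-2*2)*√x = -4*√x)
0 + H(-7)*T(3) = 0 + (-4*I*√7)*(2*3) = 0 - 4*I*√7*6 = 0 - 24*I*√7 = -24*I*√7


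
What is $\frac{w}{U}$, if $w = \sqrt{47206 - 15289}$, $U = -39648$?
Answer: $- \frac{\sqrt{31917}}{39648} \approx -0.004506$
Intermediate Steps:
$w = \sqrt{31917} \approx 178.65$
$\frac{w}{U} = \frac{\sqrt{31917}}{-39648} = \sqrt{31917} \left(- \frac{1}{39648}\right) = - \frac{\sqrt{31917}}{39648}$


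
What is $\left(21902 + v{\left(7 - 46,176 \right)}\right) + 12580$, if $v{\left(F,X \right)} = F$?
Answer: $34443$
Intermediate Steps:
$\left(21902 + v{\left(7 - 46,176 \right)}\right) + 12580 = \left(21902 + \left(7 - 46\right)\right) + 12580 = \left(21902 - 39\right) + 12580 = 21863 + 12580 = 34443$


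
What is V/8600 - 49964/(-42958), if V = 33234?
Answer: 464339143/92359700 ≈ 5.0275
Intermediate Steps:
V/8600 - 49964/(-42958) = 33234/8600 - 49964/(-42958) = 33234*(1/8600) - 49964*(-1/42958) = 16617/4300 + 24982/21479 = 464339143/92359700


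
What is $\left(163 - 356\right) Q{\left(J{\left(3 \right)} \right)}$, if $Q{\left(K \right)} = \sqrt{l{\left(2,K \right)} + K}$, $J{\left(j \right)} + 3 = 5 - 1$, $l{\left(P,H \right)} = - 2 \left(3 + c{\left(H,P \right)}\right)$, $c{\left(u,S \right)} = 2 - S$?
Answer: $- 193 i \sqrt{5} \approx - 431.56 i$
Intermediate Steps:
$l{\left(P,H \right)} = -10 + 2 P$ ($l{\left(P,H \right)} = - 2 \left(3 - \left(-2 + P\right)\right) = - 2 \left(5 - P\right) = -10 + 2 P$)
$J{\left(j \right)} = 1$ ($J{\left(j \right)} = -3 + \left(5 - 1\right) = -3 + 4 = 1$)
$Q{\left(K \right)} = \sqrt{-6 + K}$ ($Q{\left(K \right)} = \sqrt{\left(-10 + 2 \cdot 2\right) + K} = \sqrt{\left(-10 + 4\right) + K} = \sqrt{-6 + K}$)
$\left(163 - 356\right) Q{\left(J{\left(3 \right)} \right)} = \left(163 - 356\right) \sqrt{-6 + 1} = - 193 \sqrt{-5} = - 193 i \sqrt{5}$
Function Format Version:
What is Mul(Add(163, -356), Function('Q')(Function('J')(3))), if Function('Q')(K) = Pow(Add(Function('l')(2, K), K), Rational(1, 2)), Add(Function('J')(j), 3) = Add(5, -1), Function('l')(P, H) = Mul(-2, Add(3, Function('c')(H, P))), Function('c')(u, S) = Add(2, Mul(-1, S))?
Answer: Mul(-193, I, Pow(5, Rational(1, 2))) ≈ Mul(-431.56, I)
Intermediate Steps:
Function('l')(P, H) = Add(-10, Mul(2, P)) (Function('l')(P, H) = Mul(-2, Add(3, Add(2, Mul(-1, P)))) = Mul(-2, Add(5, Mul(-1, P))) = Add(-10, Mul(2, P)))
Function('J')(j) = 1 (Function('J')(j) = Add(-3, Add(5, -1)) = Add(-3, 4) = 1)
Function('Q')(K) = Pow(Add(-6, K), Rational(1, 2)) (Function('Q')(K) = Pow(Add(Add(-10, Mul(2, 2)), K), Rational(1, 2)) = Pow(Add(Add(-10, 4), K), Rational(1, 2)) = Pow(Add(-6, K), Rational(1, 2)))
Mul(Add(163, -356), Function('Q')(Function('J')(3))) = Mul(Add(163, -356), Pow(Add(-6, 1), Rational(1, 2))) = Mul(-193, Pow(-5, Rational(1, 2))) = Mul(-193, Mul(I, Pow(5, Rational(1, 2)))) = Mul(-193, I, Pow(5, Rational(1, 2)))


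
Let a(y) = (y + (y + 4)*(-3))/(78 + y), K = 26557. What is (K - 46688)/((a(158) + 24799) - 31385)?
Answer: 1187729/388656 ≈ 3.0560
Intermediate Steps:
a(y) = (-12 - 2*y)/(78 + y) (a(y) = (y + (4 + y)*(-3))/(78 + y) = (y + (-12 - 3*y))/(78 + y) = (-12 - 2*y)/(78 + y))
(K - 46688)/((a(158) + 24799) - 31385) = (26557 - 46688)/((2*(-6 - 1*158)/(78 + 158) + 24799) - 31385) = -20131/((2*(-6 - 158)/236 + 24799) - 31385) = -20131/((2*(1/236)*(-164) + 24799) - 31385) = -20131/((-82/59 + 24799) - 31385) = -20131/(1463059/59 - 31385) = -20131/(-388656/59) = -20131*(-59/388656) = 1187729/388656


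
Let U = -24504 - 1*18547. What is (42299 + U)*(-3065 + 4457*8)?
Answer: -24508432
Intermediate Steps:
U = -43051 (U = -24504 - 18547 = -43051)
(42299 + U)*(-3065 + 4457*8) = (42299 - 43051)*(-3065 + 4457*8) = -752*(-3065 + 35656) = -752*32591 = -24508432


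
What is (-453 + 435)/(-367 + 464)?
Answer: -18/97 ≈ -0.18557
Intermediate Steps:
(-453 + 435)/(-367 + 464) = -18/97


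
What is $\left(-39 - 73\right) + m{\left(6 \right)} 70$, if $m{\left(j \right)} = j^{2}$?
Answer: $2408$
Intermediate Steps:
$\left(-39 - 73\right) + m{\left(6 \right)} 70 = \left(-39 - 73\right) + 6^{2} \cdot 70 = \left(-39 - 73\right) + 36 \cdot 70 = -112 + 2520 = 2408$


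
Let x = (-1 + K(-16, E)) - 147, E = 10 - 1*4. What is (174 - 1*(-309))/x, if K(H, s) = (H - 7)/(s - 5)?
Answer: -161/57 ≈ -2.8246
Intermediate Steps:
E = 6 (E = 10 - 4 = 6)
K(H, s) = (-7 + H)/(-5 + s)
x = -171 (x = (-1 + (-7 - 16)/(-5 + 6)) - 147 = (-1 - 23/1) - 147 = (-1 + 1*(-23)) - 147 = (-1 - 23) - 147 = -24 - 147 = -171)
(174 - 1*(-309))/x = (174 - 1*(-309))/(-171) = (174 + 309)*(-1/171) = 483*(-1/171) = -161/57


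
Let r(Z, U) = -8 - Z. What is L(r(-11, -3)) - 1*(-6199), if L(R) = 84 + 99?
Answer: 6382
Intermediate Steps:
L(R) = 183
L(r(-11, -3)) - 1*(-6199) = 183 - 1*(-6199) = 183 + 6199 = 6382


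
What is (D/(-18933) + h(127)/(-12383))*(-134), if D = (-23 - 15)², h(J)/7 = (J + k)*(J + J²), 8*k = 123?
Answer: 5872147788280/33492477 ≈ 1.7533e+5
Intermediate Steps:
k = 123/8 (k = (⅛)*123 = 123/8 ≈ 15.375)
h(J) = 7*(123/8 + J)*(J + J²) (h(J) = 7*((J + 123/8)*(J + J²)) = 7*((123/8 + J)*(J + J²)) = 7*(123/8 + J)*(J + J²))
D = 1444 (D = (-38)² = 1444)
(D/(-18933) + h(127)/(-12383))*(-134) = (1444/(-18933) + ((7/8)*127*(123 + 8*127² + 131*127))/(-12383))*(-134) = (1444*(-1/18933) + ((7/8)*127*(123 + 8*16129 + 16637))*(-1/12383))*(-134) = (-1444/18933 + ((7/8)*127*(123 + 129032 + 16637))*(-1/12383))*(-134) = (-1444/18933 + ((7/8)*127*145792)*(-1/12383))*(-134) = (-1444/18933 + 16201136*(-1/12383))*(-134) = (-1444/18933 - 2314448/1769)*(-134) = -43821998420/33492477*(-134) = 5872147788280/33492477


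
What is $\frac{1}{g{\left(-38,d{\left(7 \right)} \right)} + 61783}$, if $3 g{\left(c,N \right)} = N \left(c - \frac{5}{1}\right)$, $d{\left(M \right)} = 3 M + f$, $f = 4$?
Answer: $\frac{3}{184274} \approx 1.628 \cdot 10^{-5}$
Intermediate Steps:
$d{\left(M \right)} = 4 + 3 M$ ($d{\left(M \right)} = 3 M + 4 = 4 + 3 M$)
$g{\left(c,N \right)} = \frac{N \left(-5 + c\right)}{3}$ ($g{\left(c,N \right)} = \frac{N \left(c - \frac{5}{1}\right)}{3} = \frac{N \left(c - 5\right)}{3} = \frac{N \left(-5 + c\right)}{3}$)
$\frac{1}{g{\left(-38,d{\left(7 \right)} \right)} + 61783} = \frac{1}{\frac{\left(4 + 3 \cdot 7\right) \left(-5 - 38\right)}{3} + 61783} = \frac{1}{\frac{1}{3} \left(4 + 21\right) \left(-43\right) + 61783} = \frac{1}{\frac{1}{3} \cdot 25 \left(-43\right) + 61783} = \frac{1}{- \frac{1075}{3} + 61783} = \frac{1}{\frac{184274}{3}} = \frac{3}{184274}$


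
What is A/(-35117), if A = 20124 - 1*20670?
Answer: 546/35117 ≈ 0.015548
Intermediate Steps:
A = -546 (A = 20124 - 20670 = -546)
A/(-35117) = -546/(-35117) = -546*(-1/35117) = 546/35117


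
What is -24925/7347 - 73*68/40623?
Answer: -349666261/99485727 ≈ -3.5147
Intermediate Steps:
-24925/7347 - 73*68/40623 = -24925*1/7347 - 4964*1/40623 = -24925/7347 - 4964/40623 = -349666261/99485727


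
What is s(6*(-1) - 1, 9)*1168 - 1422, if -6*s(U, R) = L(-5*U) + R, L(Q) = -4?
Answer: -7186/3 ≈ -2395.3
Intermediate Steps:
s(U, R) = ⅔ - R/6 (s(U, R) = -(-4 + R)/6 = ⅔ - R/6)
s(6*(-1) - 1, 9)*1168 - 1422 = (⅔ - ⅙*9)*1168 - 1422 = (⅔ - 3/2)*1168 - 1422 = -⅚*1168 - 1422 = -2920/3 - 1422 = -7186/3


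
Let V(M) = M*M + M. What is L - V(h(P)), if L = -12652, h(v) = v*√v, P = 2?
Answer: -12660 - 2*√2 ≈ -12663.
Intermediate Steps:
h(v) = v^(3/2)
V(M) = M + M² (V(M) = M² + M = M + M²)
L - V(h(P)) = -12652 - 2^(3/2)*(1 + 2^(3/2)) = -12652 - 2*√2*(1 + 2*√2)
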